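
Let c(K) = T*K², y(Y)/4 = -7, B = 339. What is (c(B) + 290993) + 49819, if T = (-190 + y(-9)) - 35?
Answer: -28734201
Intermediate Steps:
y(Y) = -28 (y(Y) = 4*(-7) = -28)
T = -253 (T = (-190 - 28) - 35 = -218 - 35 = -253)
c(K) = -253*K²
(c(B) + 290993) + 49819 = (-253*339² + 290993) + 49819 = (-253*114921 + 290993) + 49819 = (-29075013 + 290993) + 49819 = -28784020 + 49819 = -28734201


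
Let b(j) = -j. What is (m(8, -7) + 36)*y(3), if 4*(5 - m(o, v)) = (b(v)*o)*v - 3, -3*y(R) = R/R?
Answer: -559/12 ≈ -46.583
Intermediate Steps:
y(R) = -1/3 (y(R) = -R/(3*R) = -1/3*1 = -1/3)
m(o, v) = 23/4 + o*v**2/4 (m(o, v) = 5 - (((-v)*o)*v - 3)/4 = 5 - ((-o*v)*v - 3)/4 = 5 - (-o*v**2 - 3)/4 = 5 - (-3 - o*v**2)/4 = 5 + (3/4 + o*v**2/4) = 23/4 + o*v**2/4)
(m(8, -7) + 36)*y(3) = ((23/4 + (1/4)*8*(-7)**2) + 36)*(-1/3) = ((23/4 + (1/4)*8*49) + 36)*(-1/3) = ((23/4 + 98) + 36)*(-1/3) = (415/4 + 36)*(-1/3) = (559/4)*(-1/3) = -559/12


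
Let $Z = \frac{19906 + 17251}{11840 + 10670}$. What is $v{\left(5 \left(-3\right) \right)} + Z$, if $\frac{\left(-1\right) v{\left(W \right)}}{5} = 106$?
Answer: $- \frac{11893143}{22510} \approx -528.35$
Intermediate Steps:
$v{\left(W \right)} = -530$ ($v{\left(W \right)} = \left(-5\right) 106 = -530$)
$Z = \frac{37157}{22510} \approx 1.6507$
$v{\left(5 \left(-3\right) \right)} + Z = -530 + \frac{37157}{22510} = - \frac{11893143}{22510}$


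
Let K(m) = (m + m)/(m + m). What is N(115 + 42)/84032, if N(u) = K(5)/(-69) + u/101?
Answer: 2683/146404752 ≈ 1.8326e-5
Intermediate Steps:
K(m) = 1 (K(m) = (2*m)/((2*m)) = (1/(2*m))*(2*m) = 1)
N(u) = -1/69 + u/101 (N(u) = 1/(-69) + u/101 = 1*(-1/69) + u*(1/101) = -1/69 + u/101)
N(115 + 42)/84032 = (-1/69 + (115 + 42)/101)/84032 = (-1/69 + (1/101)*157)*(1/84032) = (-1/69 + 157/101)*(1/84032) = (10732/6969)*(1/84032) = 2683/146404752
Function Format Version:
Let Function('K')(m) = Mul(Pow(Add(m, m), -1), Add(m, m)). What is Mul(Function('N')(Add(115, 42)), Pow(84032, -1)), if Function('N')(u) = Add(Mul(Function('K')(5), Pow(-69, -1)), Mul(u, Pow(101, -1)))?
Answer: Rational(2683, 146404752) ≈ 1.8326e-5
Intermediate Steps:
Function('K')(m) = 1 (Function('K')(m) = Mul(Pow(Mul(2, m), -1), Mul(2, m)) = Mul(Mul(Rational(1, 2), Pow(m, -1)), Mul(2, m)) = 1)
Function('N')(u) = Add(Rational(-1, 69), Mul(Rational(1, 101), u)) (Function('N')(u) = Add(Mul(1, Pow(-69, -1)), Mul(u, Pow(101, -1))) = Add(Mul(1, Rational(-1, 69)), Mul(u, Rational(1, 101))) = Add(Rational(-1, 69), Mul(Rational(1, 101), u)))
Mul(Function('N')(Add(115, 42)), Pow(84032, -1)) = Mul(Add(Rational(-1, 69), Mul(Rational(1, 101), Add(115, 42))), Pow(84032, -1)) = Mul(Add(Rational(-1, 69), Mul(Rational(1, 101), 157)), Rational(1, 84032)) = Mul(Add(Rational(-1, 69), Rational(157, 101)), Rational(1, 84032)) = Mul(Rational(10732, 6969), Rational(1, 84032)) = Rational(2683, 146404752)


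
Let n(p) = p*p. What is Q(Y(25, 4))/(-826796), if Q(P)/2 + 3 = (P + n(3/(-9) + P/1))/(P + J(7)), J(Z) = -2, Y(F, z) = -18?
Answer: 3403/74411640 ≈ 4.5732e-5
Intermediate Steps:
n(p) = p²
Q(P) = -6 + 2*(P + (-⅓ + P)²)/(-2 + P) (Q(P) = -6 + 2*((P + (3/(-9) + P/1)²)/(P - 2)) = -6 + 2*((P + (3*(-⅑) + P*1)²)/(-2 + P)) = -6 + 2*((P + (-⅓ + P)²)/(-2 + P)) = -6 + 2*(P + (-⅓ + P)²)/(-2 + P))
Q(Y(25, 4))/(-826796) = (2*(55 - 24*(-18) + 9*(-18)²)/(9*(-2 - 18)))/(-826796) = ((2/9)*(55 + 432 + 9*324)/(-20))*(-1/826796) = ((2/9)*(-1/20)*(55 + 432 + 2916))*(-1/826796) = ((2/9)*(-1/20)*3403)*(-1/826796) = -3403/90*(-1/826796) = 3403/74411640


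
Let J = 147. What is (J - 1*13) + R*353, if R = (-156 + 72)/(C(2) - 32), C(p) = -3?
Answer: 4906/5 ≈ 981.20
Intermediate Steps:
R = 12/5 (R = (-156 + 72)/(-3 - 32) = -84/(-35) = -84*(-1/35) = 12/5 ≈ 2.4000)
(J - 1*13) + R*353 = (147 - 1*13) + (12/5)*353 = (147 - 13) + 4236/5 = 134 + 4236/5 = 4906/5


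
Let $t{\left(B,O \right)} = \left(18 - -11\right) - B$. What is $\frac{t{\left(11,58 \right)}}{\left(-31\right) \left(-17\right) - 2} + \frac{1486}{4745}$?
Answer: $\frac{57704}{166075} \approx 0.34746$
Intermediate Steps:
$t{\left(B,O \right)} = 29 - B$ ($t{\left(B,O \right)} = \left(18 + 11\right) - B = 29 - B$)
$\frac{t{\left(11,58 \right)}}{\left(-31\right) \left(-17\right) - 2} + \frac{1486}{4745} = \frac{29 - 11}{\left(-31\right) \left(-17\right) - 2} + \frac{1486}{4745} = \frac{29 - 11}{527 - 2} + 1486 \cdot \frac{1}{4745} = \frac{18}{525} + \frac{1486}{4745} = 18 \cdot \frac{1}{525} + \frac{1486}{4745} = \frac{6}{175} + \frac{1486}{4745} = \frac{57704}{166075}$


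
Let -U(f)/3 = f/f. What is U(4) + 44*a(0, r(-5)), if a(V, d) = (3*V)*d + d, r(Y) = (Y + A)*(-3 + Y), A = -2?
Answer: 2461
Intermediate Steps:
U(f) = -3 (U(f) = -3*f/f = -3*1 = -3)
r(Y) = (-3 + Y)*(-2 + Y) (r(Y) = (Y - 2)*(-3 + Y) = (-2 + Y)*(-3 + Y) = (-3 + Y)*(-2 + Y))
a(V, d) = d + 3*V*d (a(V, d) = 3*V*d + d = d + 3*V*d)
U(4) + 44*a(0, r(-5)) = -3 + 44*((6 + (-5)² - 5*(-5))*(1 + 3*0)) = -3 + 44*((6 + 25 + 25)*(1 + 0)) = -3 + 44*(56*1) = -3 + 44*56 = -3 + 2464 = 2461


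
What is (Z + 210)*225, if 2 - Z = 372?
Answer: -36000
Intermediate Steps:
Z = -370 (Z = 2 - 1*372 = 2 - 372 = -370)
(Z + 210)*225 = (-370 + 210)*225 = -160*225 = -36000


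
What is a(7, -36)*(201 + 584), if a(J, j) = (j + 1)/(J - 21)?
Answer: 3925/2 ≈ 1962.5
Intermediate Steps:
a(J, j) = (1 + j)/(-21 + J)
a(7, -36)*(201 + 584) = ((1 - 36)/(-21 + 7))*(201 + 584) = (-35/(-14))*785 = -1/14*(-35)*785 = (5/2)*785 = 3925/2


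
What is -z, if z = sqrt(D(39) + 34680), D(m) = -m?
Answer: -3*sqrt(3849) ≈ -186.12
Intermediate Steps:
z = 3*sqrt(3849) (z = sqrt(-1*39 + 34680) = sqrt(-39 + 34680) = sqrt(34641) = 3*sqrt(3849) ≈ 186.12)
-z = -3*sqrt(3849)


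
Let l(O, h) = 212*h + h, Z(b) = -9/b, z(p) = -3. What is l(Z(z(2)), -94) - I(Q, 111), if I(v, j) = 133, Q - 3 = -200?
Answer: -20155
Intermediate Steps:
Q = -197 (Q = 3 - 200 = -197)
l(O, h) = 213*h
l(Z(z(2)), -94) - I(Q, 111) = 213*(-94) - 1*133 = -20022 - 133 = -20155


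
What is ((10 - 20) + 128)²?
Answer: 13924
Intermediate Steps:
((10 - 20) + 128)² = (-10 + 128)² = 118² = 13924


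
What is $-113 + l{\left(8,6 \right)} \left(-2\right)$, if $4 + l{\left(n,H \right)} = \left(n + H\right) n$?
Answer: $-329$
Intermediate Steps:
$l{\left(n,H \right)} = -4 + n \left(H + n\right)$ ($l{\left(n,H \right)} = -4 + \left(n + H\right) n = -4 + \left(H + n\right) n = -4 + n \left(H + n\right)$)
$-113 + l{\left(8,6 \right)} \left(-2\right) = -113 + \left(-4 + 8^{2} + 6 \cdot 8\right) \left(-2\right) = -113 + \left(-4 + 64 + 48\right) \left(-2\right) = -113 + 108 \left(-2\right) = -113 - 216 = -329$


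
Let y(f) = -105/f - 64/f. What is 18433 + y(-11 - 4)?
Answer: 276664/15 ≈ 18444.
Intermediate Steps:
y(f) = -169/f
18433 + y(-11 - 4) = 18433 - 169/(-11 - 4) = 18433 - 169/(-15) = 18433 - 169*(-1/15) = 18433 + 169/15 = 276664/15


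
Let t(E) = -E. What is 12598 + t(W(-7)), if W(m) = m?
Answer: 12605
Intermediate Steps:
12598 + t(W(-7)) = 12598 - 1*(-7) = 12598 + 7 = 12605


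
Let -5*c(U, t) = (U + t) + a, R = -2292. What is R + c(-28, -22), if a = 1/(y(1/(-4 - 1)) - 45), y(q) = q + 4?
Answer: -470091/206 ≈ -2282.0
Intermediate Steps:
y(q) = 4 + q
a = -5/206 (a = 1/((4 + 1/(-4 - 1)) - 45) = 1/((4 + 1/(-5)) - 45) = 1/((4 - ⅕) - 45) = 1/(19/5 - 45) = 1/(-206/5) = -5/206 ≈ -0.024272)
c(U, t) = 1/206 - U/5 - t/5 (c(U, t) = -((U + t) - 5/206)/5 = -(-5/206 + U + t)/5 = 1/206 - U/5 - t/5)
R + c(-28, -22) = -2292 + (1/206 - ⅕*(-28) - ⅕*(-22)) = -2292 + (1/206 + 28/5 + 22/5) = -2292 + 2061/206 = -470091/206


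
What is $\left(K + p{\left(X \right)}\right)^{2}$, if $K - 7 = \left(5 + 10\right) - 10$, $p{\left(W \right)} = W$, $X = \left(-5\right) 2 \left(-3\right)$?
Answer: $1764$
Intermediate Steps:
$X = 30$ ($X = \left(-10\right) \left(-3\right) = 30$)
$K = 12$ ($K = 7 + \left(\left(5 + 10\right) - 10\right) = 7 + \left(15 - 10\right) = 7 + 5 = 12$)
$\left(K + p{\left(X \right)}\right)^{2} = \left(12 + 30\right)^{2} = 42^{2} = 1764$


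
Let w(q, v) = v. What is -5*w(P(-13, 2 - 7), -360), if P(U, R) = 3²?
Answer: 1800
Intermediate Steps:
P(U, R) = 9
-5*w(P(-13, 2 - 7), -360) = -5*(-360) = 1800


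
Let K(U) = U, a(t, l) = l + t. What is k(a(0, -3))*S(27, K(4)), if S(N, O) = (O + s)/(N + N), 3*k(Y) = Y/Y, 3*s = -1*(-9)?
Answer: 7/162 ≈ 0.043210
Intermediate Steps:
s = 3 (s = (-1*(-9))/3 = (1/3)*9 = 3)
k(Y) = 1/3 (k(Y) = (Y/Y)/3 = (1/3)*1 = 1/3)
S(N, O) = (3 + O)/(2*N) (S(N, O) = (O + 3)/(N + N) = (3 + O)/((2*N)) = (3 + O)*(1/(2*N)) = (3 + O)/(2*N))
k(a(0, -3))*S(27, K(4)) = ((1/2)*(3 + 4)/27)/3 = ((1/2)*(1/27)*7)/3 = (1/3)*(7/54) = 7/162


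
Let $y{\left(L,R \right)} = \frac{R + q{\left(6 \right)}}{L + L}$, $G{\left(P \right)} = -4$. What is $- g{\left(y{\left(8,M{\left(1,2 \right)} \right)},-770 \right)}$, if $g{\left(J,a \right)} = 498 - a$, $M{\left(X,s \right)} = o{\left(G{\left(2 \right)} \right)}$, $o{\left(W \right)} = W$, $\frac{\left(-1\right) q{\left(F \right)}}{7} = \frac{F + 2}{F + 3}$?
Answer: $-1268$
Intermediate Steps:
$q{\left(F \right)} = - \frac{7 \left(2 + F\right)}{3 + F}$ ($q{\left(F \right)} = - 7 \frac{F + 2}{F + 3} = - 7 \frac{2 + F}{3 + F} = - \frac{7 \left(2 + F\right)}{3 + F}$)
$M{\left(X,s \right)} = -4$
$y{\left(L,R \right)} = \frac{- \frac{56}{9} + R}{2 L}$ ($y{\left(L,R \right)} = \frac{R + \frac{7 \left(-2 - 6\right)}{3 + 6}}{L + L} = \frac{R + \frac{7 \left(-2 - 6\right)}{9}}{2 L} = \left(R + 7 \cdot \frac{1}{9} \left(-8\right)\right) \frac{1}{2 L} = \left(R - \frac{56}{9}\right) \frac{1}{2 L} = \left(- \frac{56}{9} + R\right) \frac{1}{2 L} = \frac{- \frac{56}{9} + R}{2 L}$)
$- g{\left(y{\left(8,M{\left(1,2 \right)} \right)},-770 \right)} = - (498 - -770) = - (498 + 770) = \left(-1\right) 1268 = -1268$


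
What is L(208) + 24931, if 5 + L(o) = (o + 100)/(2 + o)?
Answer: 373912/15 ≈ 24927.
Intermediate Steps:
L(o) = -5 + (100 + o)/(2 + o) (L(o) = -5 + (o + 100)/(2 + o) = -5 + (100 + o)/(2 + o))
L(208) + 24931 = 2*(45 - 2*208)/(2 + 208) + 24931 = 2*(45 - 416)/210 + 24931 = 2*(1/210)*(-371) + 24931 = -53/15 + 24931 = 373912/15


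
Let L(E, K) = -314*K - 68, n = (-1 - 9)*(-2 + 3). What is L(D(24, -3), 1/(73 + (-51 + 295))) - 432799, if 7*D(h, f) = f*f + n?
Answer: -137219153/317 ≈ -4.3287e+5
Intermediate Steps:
n = -10 (n = -10*1 = -10)
D(h, f) = -10/7 + f²/7 (D(h, f) = (f*f - 10)/7 = (f² - 10)/7 = (-10 + f²)/7 = -10/7 + f²/7)
L(E, K) = -68 - 314*K
L(D(24, -3), 1/(73 + (-51 + 295))) - 432799 = (-68 - 314/(73 + (-51 + 295))) - 432799 = (-68 - 314/(73 + 244)) - 432799 = (-68 - 314/317) - 432799 = -21870/317 - 432799 = -137219153/317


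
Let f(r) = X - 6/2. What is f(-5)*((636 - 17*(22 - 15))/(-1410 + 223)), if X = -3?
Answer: 3102/1187 ≈ 2.6133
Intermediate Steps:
f(r) = -6 (f(r) = -3 - 6/2 = -3 - 1*3 = -3 - 3 = -6)
f(-5)*((636 - 17*(22 - 15))/(-1410 + 223)) = -6*(636 - 17*(22 - 15))/(-1410 + 223) = -6*(636 - 17*7)/(-1187) = -6*(636 - 119)*(-1)/1187 = -3102*(-1)/1187 = -6*(-517/1187) = 3102/1187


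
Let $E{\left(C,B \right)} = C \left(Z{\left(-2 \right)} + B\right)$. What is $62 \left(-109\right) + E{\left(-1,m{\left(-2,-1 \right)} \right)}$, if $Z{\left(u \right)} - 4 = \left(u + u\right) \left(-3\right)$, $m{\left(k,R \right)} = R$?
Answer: $-6773$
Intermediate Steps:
$Z{\left(u \right)} = 4 - 6 u$ ($Z{\left(u \right)} = 4 + \left(u + u\right) \left(-3\right) = 4 + 2 u \left(-3\right) = 4 - 6 u$)
$E{\left(C,B \right)} = C \left(16 + B\right)$ ($E{\left(C,B \right)} = C \left(\left(4 - -12\right) + B\right) = C \left(\left(4 + 12\right) + B\right) = C \left(16 + B\right)$)
$62 \left(-109\right) + E{\left(-1,m{\left(-2,-1 \right)} \right)} = 62 \left(-109\right) - \left(16 - 1\right) = -6758 - 15 = -6773$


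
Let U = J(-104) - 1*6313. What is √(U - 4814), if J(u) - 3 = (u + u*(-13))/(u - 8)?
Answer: I*√545622/7 ≈ 105.52*I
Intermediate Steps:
J(u) = 3 - 12*u/(-8 + u) (J(u) = 3 + (u + u*(-13))/(u - 8) = 3 + (u - 13*u)/(-8 + u) = 3 + (-12*u)/(-8 + u) = 3 - 12*u/(-8 + u))
U = -44248/7 (U = 3*(-8 - 3*(-104))/(-8 - 104) - 1*6313 = 3*(-8 + 312)/(-112) - 6313 = 3*(-1/112)*304 - 6313 = -57/7 - 6313 = -44248/7 ≈ -6321.1)
√(U - 4814) = √(-44248/7 - 4814) = √(-77946/7) = I*√545622/7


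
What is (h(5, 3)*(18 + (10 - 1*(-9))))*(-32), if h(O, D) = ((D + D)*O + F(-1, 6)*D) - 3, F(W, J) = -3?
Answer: -21312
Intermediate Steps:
h(O, D) = -3 - 3*D + 2*D*O (h(O, D) = ((D + D)*O - 3*D) - 3 = ((2*D)*O - 3*D) - 3 = (2*D*O - 3*D) - 3 = (-3*D + 2*D*O) - 3 = -3 - 3*D + 2*D*O)
(h(5, 3)*(18 + (10 - 1*(-9))))*(-32) = ((-3 - 3*3 + 2*3*5)*(18 + (10 - 1*(-9))))*(-32) = ((-3 - 9 + 30)*(18 + (10 + 9)))*(-32) = (18*(18 + 19))*(-32) = (18*37)*(-32) = 666*(-32) = -21312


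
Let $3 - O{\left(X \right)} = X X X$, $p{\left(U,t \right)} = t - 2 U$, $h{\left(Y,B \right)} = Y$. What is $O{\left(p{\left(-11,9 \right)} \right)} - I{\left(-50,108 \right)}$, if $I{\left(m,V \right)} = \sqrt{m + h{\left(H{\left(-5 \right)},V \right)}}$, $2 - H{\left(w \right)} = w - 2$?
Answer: $-29788 - i \sqrt{41} \approx -29788.0 - 6.4031 i$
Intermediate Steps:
$H{\left(w \right)} = 4 - w$ ($H{\left(w \right)} = 2 - \left(w - 2\right) = 2 - \left(-2 + w\right) = 4 - w$)
$I{\left(m,V \right)} = \sqrt{9 + m}$ ($I{\left(m,V \right)} = \sqrt{m + \left(4 - -5\right)} = \sqrt{m + \left(4 + 5\right)} = \sqrt{m + 9} = \sqrt{9 + m}$)
$O{\left(X \right)} = 3 - X^{3}$ ($O{\left(X \right)} = 3 - X X X = 3 - X^{2} X = 3 - X^{3}$)
$O{\left(p{\left(-11,9 \right)} \right)} - I{\left(-50,108 \right)} = \left(3 - \left(9 - -22\right)^{3}\right) - \sqrt{9 - 50} = \left(3 - \left(9 + 22\right)^{3}\right) - \sqrt{-41} = \left(3 - 31^{3}\right) - i \sqrt{41} = \left(3 - 29791\right) - i \sqrt{41} = -29788 - i \sqrt{41}$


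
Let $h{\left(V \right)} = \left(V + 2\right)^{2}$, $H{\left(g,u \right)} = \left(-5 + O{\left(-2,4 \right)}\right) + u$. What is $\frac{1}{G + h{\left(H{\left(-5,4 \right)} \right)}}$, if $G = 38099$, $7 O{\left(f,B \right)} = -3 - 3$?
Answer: $\frac{49}{1866852} \approx 2.6247 \cdot 10^{-5}$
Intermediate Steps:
$O{\left(f,B \right)} = - \frac{6}{7}$ ($O{\left(f,B \right)} = \frac{-3 - 3}{7} = \frac{1}{7} \left(-6\right) = - \frac{6}{7}$)
$H{\left(g,u \right)} = - \frac{41}{7} + u$ ($H{\left(g,u \right)} = \left(-5 - \frac{6}{7}\right) + u = - \frac{41}{7} + u$)
$h{\left(V \right)} = \left(2 + V\right)^{2}$
$\frac{1}{G + h{\left(H{\left(-5,4 \right)} \right)}} = \frac{1}{38099 + \left(2 + \left(- \frac{41}{7} + 4\right)\right)^{2}} = \frac{1}{38099 + \left(2 - \frac{13}{7}\right)^{2}} = \frac{1}{38099 + \left(\frac{1}{7}\right)^{2}} = \frac{1}{38099 + \frac{1}{49}} = \frac{1}{\frac{1866852}{49}} = \frac{49}{1866852}$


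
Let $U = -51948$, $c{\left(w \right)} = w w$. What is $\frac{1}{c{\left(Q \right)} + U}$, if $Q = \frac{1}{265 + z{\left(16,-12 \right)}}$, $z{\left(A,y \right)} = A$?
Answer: $- \frac{78961}{4101866027} \approx -1.925 \cdot 10^{-5}$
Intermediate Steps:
$Q = \frac{1}{281}$ ($Q = \frac{1}{265 + 16} = \frac{1}{281} \approx 0.0035587$)
$c{\left(w \right)} = w^{2}$
$\frac{1}{c{\left(Q \right)} + U} = \frac{1}{\left(\frac{1}{281}\right)^{2} - 51948} = \frac{1}{\frac{1}{78961} - 51948} = \frac{1}{- \frac{4101866027}{78961}} = - \frac{78961}{4101866027}$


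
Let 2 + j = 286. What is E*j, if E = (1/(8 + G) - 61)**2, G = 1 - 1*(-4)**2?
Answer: 52024256/49 ≈ 1.0617e+6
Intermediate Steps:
G = -15 (G = 1 - 1*16 = 1 - 16 = -15)
j = 284 (j = -2 + 286 = 284)
E = 183184/49 (E = (1/(8 - 15) - 61)**2 = (1/(-7) - 61)**2 = (-1/7 - 61)**2 = (-428/7)**2 = 183184/49 ≈ 3738.4)
E*j = (183184/49)*284 = 52024256/49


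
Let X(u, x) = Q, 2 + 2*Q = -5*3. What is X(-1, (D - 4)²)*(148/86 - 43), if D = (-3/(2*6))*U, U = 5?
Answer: 30175/86 ≈ 350.87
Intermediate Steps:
D = -5/4 (D = -3/(2*6)*5 = -3/12*5 = -3*1/12*5 = -¼*5 = -5/4 ≈ -1.2500)
Q = -17/2 (Q = -1 + (-5*3)/2 = -1 + (½)*(-15) = -1 - 15/2 = -17/2 ≈ -8.5000)
X(u, x) = -17/2
X(-1, (D - 4)²)*(148/86 - 43) = -17*(148/86 - 43)/2 = -17*(148*(1/86) - 43)/2 = -17*(74/43 - 43)/2 = -17/2*(-1775/43) = 30175/86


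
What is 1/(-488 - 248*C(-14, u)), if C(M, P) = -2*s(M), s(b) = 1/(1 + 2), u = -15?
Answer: -3/968 ≈ -0.0030992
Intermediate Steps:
s(b) = ⅓ (s(b) = 1/3 = ⅓)
C(M, P) = -⅔ (C(M, P) = -2*⅓ = -⅔)
1/(-488 - 248*C(-14, u)) = 1/(-488 - 248*(-⅔)) = 1/(-488 + 496/3) = 1/(-968/3) = -3/968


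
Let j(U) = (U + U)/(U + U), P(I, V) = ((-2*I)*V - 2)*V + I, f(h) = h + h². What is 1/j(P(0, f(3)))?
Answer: 1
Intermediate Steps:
P(I, V) = I + V*(-2 - 2*I*V) (P(I, V) = (-2*I*V - 2)*V + I = (-2 - 2*I*V)*V + I = V*(-2 - 2*I*V) + I = I + V*(-2 - 2*I*V))
j(U) = 1 (j(U) = (2*U)/((2*U)) = (2*U)*(1/(2*U)) = 1)
1/j(P(0, f(3))) = 1/1 = 1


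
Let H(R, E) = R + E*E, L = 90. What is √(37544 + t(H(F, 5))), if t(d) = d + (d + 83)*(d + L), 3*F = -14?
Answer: √440689/3 ≈ 221.28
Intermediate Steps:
F = -14/3 (F = (⅓)*(-14) = -14/3 ≈ -4.6667)
H(R, E) = R + E²
t(d) = d + (83 + d)*(90 + d) (t(d) = d + (d + 83)*(d + 90) = d + (83 + d)*(90 + d))
√(37544 + t(H(F, 5))) = √(37544 + (7470 + (-14/3 + 5²)² + 174*(-14/3 + 5²))) = √(37544 + (7470 + (-14/3 + 25)² + 174*(-14/3 + 25))) = √(37544 + (7470 + (61/3)² + 174*(61/3))) = √(37544 + (7470 + 3721/9 + 3538)) = √(37544 + 102793/9) = √(440689/9) = √440689/3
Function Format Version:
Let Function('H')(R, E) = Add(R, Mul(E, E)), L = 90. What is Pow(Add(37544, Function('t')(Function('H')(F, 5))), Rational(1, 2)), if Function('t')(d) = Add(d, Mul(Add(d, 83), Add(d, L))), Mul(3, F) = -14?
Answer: Mul(Rational(1, 3), Pow(440689, Rational(1, 2))) ≈ 221.28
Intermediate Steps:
F = Rational(-14, 3) (F = Mul(Rational(1, 3), -14) = Rational(-14, 3) ≈ -4.6667)
Function('H')(R, E) = Add(R, Pow(E, 2))
Function('t')(d) = Add(d, Mul(Add(83, d), Add(90, d))) (Function('t')(d) = Add(d, Mul(Add(d, 83), Add(d, 90))) = Add(d, Mul(Add(83, d), Add(90, d))))
Pow(Add(37544, Function('t')(Function('H')(F, 5))), Rational(1, 2)) = Pow(Add(37544, Add(7470, Pow(Add(Rational(-14, 3), Pow(5, 2)), 2), Mul(174, Add(Rational(-14, 3), Pow(5, 2))))), Rational(1, 2)) = Pow(Add(37544, Add(7470, Pow(Add(Rational(-14, 3), 25), 2), Mul(174, Add(Rational(-14, 3), 25)))), Rational(1, 2)) = Pow(Add(37544, Add(7470, Pow(Rational(61, 3), 2), Mul(174, Rational(61, 3)))), Rational(1, 2)) = Pow(Add(37544, Add(7470, Rational(3721, 9), 3538)), Rational(1, 2)) = Pow(Add(37544, Rational(102793, 9)), Rational(1, 2)) = Pow(Rational(440689, 9), Rational(1, 2)) = Mul(Rational(1, 3), Pow(440689, Rational(1, 2)))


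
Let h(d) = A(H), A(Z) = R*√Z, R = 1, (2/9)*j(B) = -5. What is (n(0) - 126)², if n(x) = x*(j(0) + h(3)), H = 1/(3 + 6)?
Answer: 15876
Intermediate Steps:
j(B) = -45/2 (j(B) = (9/2)*(-5) = -45/2)
H = ⅑ (H = 1/9 = ⅑ ≈ 0.11111)
A(Z) = √Z (A(Z) = 1*√Z = √Z)
h(d) = ⅓ (h(d) = √(⅑) = ⅓)
n(x) = -133*x/6 (n(x) = x*(-45/2 + ⅓) = x*(-133/6) = -133*x/6)
(n(0) - 126)² = (-133/6*0 - 126)² = (0 - 126)² = (-126)² = 15876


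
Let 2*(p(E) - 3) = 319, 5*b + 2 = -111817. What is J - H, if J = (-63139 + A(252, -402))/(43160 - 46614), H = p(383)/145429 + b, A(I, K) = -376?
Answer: 28107090585327/1255779415 ≈ 22382.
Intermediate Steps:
b = -111819/5 (b = -2/5 + (1/5)*(-111817) = -2/5 - 111817/5 = -111819/5 ≈ -22364.)
p(E) = 325/2 (p(E) = 3 + (1/2)*319 = 3 + 319/2 = 325/2)
H = -32523449077/1454290 (H = (325/2)/145429 - 111819/5 = (325/2)*(1/145429) - 111819/5 = 325/290858 - 111819/5 = -32523449077/1454290 ≈ -22364.)
J = 63515/3454 (J = (-63139 - 376)/(43160 - 46614) = -63515/(-3454) = -63515*(-1/3454) = 63515/3454 ≈ 18.389)
J - H = 63515/3454 - 1*(-32523449077/1454290) = 63515/3454 + 32523449077/1454290 = 28107090585327/1255779415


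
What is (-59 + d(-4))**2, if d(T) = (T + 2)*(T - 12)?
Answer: 729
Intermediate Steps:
d(T) = (-12 + T)*(2 + T) (d(T) = (2 + T)*(-12 + T) = (-12 + T)*(2 + T))
(-59 + d(-4))**2 = (-59 + (-24 + (-4)**2 - 10*(-4)))**2 = (-59 + (-24 + 16 + 40))**2 = (-59 + 32)**2 = (-27)**2 = 729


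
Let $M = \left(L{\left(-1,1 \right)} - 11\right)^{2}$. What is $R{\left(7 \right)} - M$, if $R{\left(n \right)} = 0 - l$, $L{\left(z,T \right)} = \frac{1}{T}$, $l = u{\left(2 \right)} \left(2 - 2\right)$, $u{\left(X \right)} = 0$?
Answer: $-100$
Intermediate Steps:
$l = 0$ ($l = 0 \left(2 - 2\right) = 0 \cdot 0 = 0$)
$R{\left(n \right)} = 0$ ($R{\left(n \right)} = 0 - 0 = 0 + 0 = 0$)
$M = 100$ ($M = \left(1^{-1} - 11\right)^{2} = \left(1 - 11\right)^{2} = \left(-10\right)^{2} = 100$)
$R{\left(7 \right)} - M = 0 - 100 = -100$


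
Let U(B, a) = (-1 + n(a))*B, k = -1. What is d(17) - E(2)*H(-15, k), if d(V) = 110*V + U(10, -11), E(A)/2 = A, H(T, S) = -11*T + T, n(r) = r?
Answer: 1150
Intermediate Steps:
H(T, S) = -10*T
E(A) = 2*A
U(B, a) = B*(-1 + a) (U(B, a) = (-1 + a)*B = B*(-1 + a))
d(V) = -120 + 110*V (d(V) = 110*V + 10*(-1 - 11) = 110*V + 10*(-12) = 110*V - 120 = -120 + 110*V)
d(17) - E(2)*H(-15, k) = (-120 + 110*17) - 2*2*(-10*(-15)) = (-120 + 1870) - 4*150 = 1750 - 1*600 = 1750 - 600 = 1150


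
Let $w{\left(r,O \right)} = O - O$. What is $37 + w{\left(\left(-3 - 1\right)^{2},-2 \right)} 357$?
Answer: $37$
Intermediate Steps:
$w{\left(r,O \right)} = 0$
$37 + w{\left(\left(-3 - 1\right)^{2},-2 \right)} 357 = 37 + 0 \cdot 357 = 37 + 0 = 37$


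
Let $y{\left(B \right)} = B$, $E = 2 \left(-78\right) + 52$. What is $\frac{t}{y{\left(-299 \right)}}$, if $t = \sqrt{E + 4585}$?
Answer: $- \frac{\sqrt{4481}}{299} \approx -0.22388$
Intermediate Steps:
$E = -104$ ($E = -156 + 52 = -104$)
$t = \sqrt{4481}$ ($t = \sqrt{-104 + 4585} = \sqrt{4481} \approx 66.94$)
$\frac{t}{y{\left(-299 \right)}} = \frac{\sqrt{4481}}{-299} = \sqrt{4481} \left(- \frac{1}{299}\right) = - \frac{\sqrt{4481}}{299}$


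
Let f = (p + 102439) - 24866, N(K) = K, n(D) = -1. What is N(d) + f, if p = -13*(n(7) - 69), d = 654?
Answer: 79137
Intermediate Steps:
p = 910 (p = -13*(-1 - 69) = -13*(-70) = 910)
f = 78483 (f = (910 + 102439) - 24866 = 103349 - 24866 = 78483)
N(d) + f = 654 + 78483 = 79137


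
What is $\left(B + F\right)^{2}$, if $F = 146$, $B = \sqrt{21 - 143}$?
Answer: $\left(146 + i \sqrt{122}\right)^{2} \approx 21194.0 + 3225.2 i$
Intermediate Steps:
$B = i \sqrt{122}$ ($B = \sqrt{-122} = i \sqrt{122} \approx 11.045 i$)
$\left(B + F\right)^{2} = \left(i \sqrt{122} + 146\right)^{2} = \left(146 + i \sqrt{122}\right)^{2}$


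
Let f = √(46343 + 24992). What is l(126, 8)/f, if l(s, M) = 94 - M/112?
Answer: 263*√71335/199738 ≈ 0.35168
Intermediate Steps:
l(s, M) = 94 - M/112
f = √71335 ≈ 267.09
l(126, 8)/f = (94 - 1/112*8)/(√71335) = (94 - 1/14)*(√71335/71335) = 1315*(√71335/71335)/14 = 263*√71335/199738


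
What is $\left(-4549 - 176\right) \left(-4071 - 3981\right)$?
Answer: $38045700$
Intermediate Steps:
$\left(-4549 - 176\right) \left(-4071 - 3981\right) = \left(-4725\right) \left(-8052\right) = 38045700$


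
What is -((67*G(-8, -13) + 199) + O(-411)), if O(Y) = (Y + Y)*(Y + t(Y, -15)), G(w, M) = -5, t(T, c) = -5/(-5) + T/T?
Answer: -336062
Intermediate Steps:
t(T, c) = 2 (t(T, c) = -5*(-⅕) + 1 = 1 + 1 = 2)
O(Y) = 2*Y*(2 + Y) (O(Y) = (Y + Y)*(Y + 2) = (2*Y)*(2 + Y) = 2*Y*(2 + Y))
-((67*G(-8, -13) + 199) + O(-411)) = -((67*(-5) + 199) + 2*(-411)*(2 - 411)) = -((-335 + 199) + 2*(-411)*(-409)) = -(-136 + 336198) = -1*336062 = -336062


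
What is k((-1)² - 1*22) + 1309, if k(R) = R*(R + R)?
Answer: 2191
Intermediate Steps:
k(R) = 2*R² (k(R) = R*(2*R) = 2*R²)
k((-1)² - 1*22) + 1309 = 2*((-1)² - 1*22)² + 1309 = 2*(1 - 22)² + 1309 = 2*(-21)² + 1309 = 2*441 + 1309 = 882 + 1309 = 2191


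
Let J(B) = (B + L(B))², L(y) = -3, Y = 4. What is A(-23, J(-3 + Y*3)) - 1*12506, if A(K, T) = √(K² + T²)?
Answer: -12506 + 5*√73 ≈ -12463.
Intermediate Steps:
J(B) = (-3 + B)² (J(B) = (B - 3)² = (-3 + B)²)
A(-23, J(-3 + Y*3)) - 1*12506 = √((-23)² + ((-3 + (-3 + 4*3))²)²) - 1*12506 = √(529 + ((-3 + (-3 + 12))²)²) - 12506 = √(529 + ((-3 + 9)²)²) - 12506 = √(529 + (6²)²) - 12506 = √(529 + 36²) - 12506 = √(529 + 1296) - 12506 = √1825 - 12506 = 5*√73 - 12506 = -12506 + 5*√73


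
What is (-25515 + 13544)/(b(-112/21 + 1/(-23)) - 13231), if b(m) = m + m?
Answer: 825999/913681 ≈ 0.90403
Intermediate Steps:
b(m) = 2*m
(-25515 + 13544)/(b(-112/21 + 1/(-23)) - 13231) = (-25515 + 13544)/(2*(-112/21 + 1/(-23)) - 13231) = -11971/(2*(-112*1/21 + 1*(-1/23)) - 13231) = -11971/(2*(-16/3 - 1/23) - 13231) = -11971/(2*(-371/69) - 13231) = -11971/(-742/69 - 13231) = -11971/(-913681/69) = -11971*(-69/913681) = 825999/913681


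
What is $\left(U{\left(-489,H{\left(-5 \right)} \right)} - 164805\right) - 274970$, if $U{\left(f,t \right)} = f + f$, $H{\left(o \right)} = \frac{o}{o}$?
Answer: $-440753$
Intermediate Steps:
$H{\left(o \right)} = 1$
$U{\left(f,t \right)} = 2 f$
$\left(U{\left(-489,H{\left(-5 \right)} \right)} - 164805\right) - 274970 = \left(2 \left(-489\right) - 164805\right) - 274970 = \left(-978 - 164805\right) - 274970 = -165783 - 274970 = -440753$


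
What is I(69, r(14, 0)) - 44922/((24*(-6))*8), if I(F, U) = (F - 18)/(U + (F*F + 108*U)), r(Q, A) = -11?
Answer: 13339243/341952 ≈ 39.009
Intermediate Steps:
I(F, U) = (-18 + F)/(F² + 109*U) (I(F, U) = (-18 + F)/(U + (F² + 108*U)) = (-18 + F)/(F² + 109*U))
I(69, r(14, 0)) - 44922/((24*(-6))*8) = (-18 + 69)/(69² + 109*(-11)) - 44922/((24*(-6))*8) = 51/(4761 - 1199) - 44922/((-144*8)) = 51/3562 - 44922/(-1152) = (1/3562)*51 - 44922*(-1/1152) = 51/3562 + 7487/192 = 13339243/341952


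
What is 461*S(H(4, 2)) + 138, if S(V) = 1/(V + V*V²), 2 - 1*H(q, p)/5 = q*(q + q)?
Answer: 465770239/3375150 ≈ 138.00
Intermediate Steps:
H(q, p) = 10 - 10*q² (H(q, p) = 10 - 5*q*(q + q) = 10 - 5*q*2*q = 10 - 10*q²)
S(V) = 1/(V + V³)
461*S(H(4, 2)) + 138 = 461/((10 - 10*4²) + (10 - 10*4²)³) + 138 = 461/((10 - 10*16) + (10 - 10*16)³) + 138 = 461/((10 - 160) + (10 - 160)³) + 138 = 461/(-150 + (-150)³) + 138 = 461/(-150 - 3375000) + 138 = 461/(-3375150) + 138 = 461*(-1/3375150) + 138 = -461/3375150 + 138 = 465770239/3375150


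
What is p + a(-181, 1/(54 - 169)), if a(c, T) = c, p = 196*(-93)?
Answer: -18409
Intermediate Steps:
p = -18228
p + a(-181, 1/(54 - 169)) = -18228 - 181 = -18409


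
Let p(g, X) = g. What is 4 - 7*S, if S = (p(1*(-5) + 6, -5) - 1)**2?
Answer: 4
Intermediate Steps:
S = 0 (S = ((1*(-5) + 6) - 1)**2 = ((-5 + 6) - 1)**2 = (1 - 1)**2 = 0**2 = 0)
4 - 7*S = 4 - 7*0 = 4 + 0 = 4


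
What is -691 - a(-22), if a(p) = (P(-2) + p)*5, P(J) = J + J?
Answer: -561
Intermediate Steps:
P(J) = 2*J
a(p) = -20 + 5*p (a(p) = (2*(-2) + p)*5 = (-4 + p)*5 = -20 + 5*p)
-691 - a(-22) = -691 - (-20 + 5*(-22)) = -691 - (-20 - 110) = -691 - 1*(-130) = -691 + 130 = -561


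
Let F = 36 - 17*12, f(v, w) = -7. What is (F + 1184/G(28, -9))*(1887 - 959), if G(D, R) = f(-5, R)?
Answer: -2190080/7 ≈ -3.1287e+5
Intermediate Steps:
G(D, R) = -7
F = -168 (F = 36 - 204 = -168)
(F + 1184/G(28, -9))*(1887 - 959) = (-168 + 1184/(-7))*(1887 - 959) = (-168 + 1184*(-1/7))*928 = (-168 - 1184/7)*928 = -2360/7*928 = -2190080/7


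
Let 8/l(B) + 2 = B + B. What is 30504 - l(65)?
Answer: 488063/16 ≈ 30504.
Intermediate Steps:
l(B) = 8/(-2 + 2*B) (l(B) = 8/(-2 + (B + B)) = 8/(-2 + 2*B))
30504 - l(65) = 30504 - 4/(-1 + 65) = 30504 - 4/64 = 30504 - 1*1/16 = 30504 - 1/16 = 488063/16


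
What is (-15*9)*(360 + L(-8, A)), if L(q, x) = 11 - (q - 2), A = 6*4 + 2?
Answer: -51435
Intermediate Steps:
A = 26 (A = 24 + 2 = 26)
L(q, x) = 13 - q (L(q, x) = 11 - (-2 + q) = 11 + (2 - q) = 13 - q)
(-15*9)*(360 + L(-8, A)) = (-15*9)*(360 + (13 - 1*(-8))) = -135*(360 + (13 + 8)) = -135*(360 + 21) = -135*381 = -51435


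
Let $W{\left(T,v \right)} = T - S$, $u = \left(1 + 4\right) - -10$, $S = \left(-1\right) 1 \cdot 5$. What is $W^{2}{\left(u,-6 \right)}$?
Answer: $400$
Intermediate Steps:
$S = -5$ ($S = \left(-1\right) 5 = -5$)
$u = 15$ ($u = 5 + 10 = 15$)
$W{\left(T,v \right)} = 5 + T$ ($W{\left(T,v \right)} = T - -5 = T + 5 = 5 + T$)
$W^{2}{\left(u,-6 \right)} = \left(5 + 15\right)^{2} = 20^{2} = 400$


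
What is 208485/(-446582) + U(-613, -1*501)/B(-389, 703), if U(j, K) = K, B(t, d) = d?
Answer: -370302537/313947146 ≈ -1.1795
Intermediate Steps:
208485/(-446582) + U(-613, -1*501)/B(-389, 703) = 208485/(-446582) - 1*501/703 = 208485*(-1/446582) - 501*1/703 = -208485/446582 - 501/703 = -370302537/313947146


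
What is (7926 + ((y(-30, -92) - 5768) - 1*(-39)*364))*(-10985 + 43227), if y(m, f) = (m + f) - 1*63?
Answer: 521320898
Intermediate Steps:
y(m, f) = -63 + f + m (y(m, f) = (f + m) - 63 = -63 + f + m)
(7926 + ((y(-30, -92) - 5768) - 1*(-39)*364))*(-10985 + 43227) = (7926 + (((-63 - 92 - 30) - 5768) - 1*(-39)*364))*(-10985 + 43227) = (7926 + ((-185 - 5768) + 39*364))*32242 = (7926 + (-5953 + 14196))*32242 = (7926 + 8243)*32242 = 16169*32242 = 521320898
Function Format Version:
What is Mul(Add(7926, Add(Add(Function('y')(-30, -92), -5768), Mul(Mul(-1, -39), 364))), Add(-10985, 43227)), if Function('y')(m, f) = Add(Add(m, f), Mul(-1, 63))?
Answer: 521320898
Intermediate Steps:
Function('y')(m, f) = Add(-63, f, m) (Function('y')(m, f) = Add(Add(f, m), -63) = Add(-63, f, m))
Mul(Add(7926, Add(Add(Function('y')(-30, -92), -5768), Mul(Mul(-1, -39), 364))), Add(-10985, 43227)) = Mul(Add(7926, Add(Add(Add(-63, -92, -30), -5768), Mul(Mul(-1, -39), 364))), Add(-10985, 43227)) = Mul(Add(7926, Add(Add(-185, -5768), Mul(39, 364))), 32242) = Mul(Add(7926, Add(-5953, 14196)), 32242) = Mul(Add(7926, 8243), 32242) = Mul(16169, 32242) = 521320898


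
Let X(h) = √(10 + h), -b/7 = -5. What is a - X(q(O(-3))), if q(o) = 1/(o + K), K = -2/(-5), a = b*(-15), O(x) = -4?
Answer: -525 - 5*√14/6 ≈ -528.12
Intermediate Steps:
b = 35 (b = -7*(-5) = 35)
a = -525 (a = 35*(-15) = -525)
K = ⅖ (K = -2*(-⅕) = ⅖ ≈ 0.40000)
q(o) = 1/(⅖ + o) (q(o) = 1/(o + ⅖) = 1/(⅖ + o))
a - X(q(O(-3))) = -525 - √(10 + 5/(2 + 5*(-4))) = -525 - √(10 + 5/(2 - 20)) = -525 - √(10 + 5/(-18)) = -525 - √(10 + 5*(-1/18)) = -525 - √(10 - 5/18) = -525 - √(175/18) = -525 - 5*√14/6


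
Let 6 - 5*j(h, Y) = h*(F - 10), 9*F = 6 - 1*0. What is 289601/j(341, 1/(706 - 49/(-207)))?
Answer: 4344015/9566 ≈ 454.11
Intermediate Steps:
F = ⅔ (F = (6 - 1*0)/9 = (6 + 0)/9 = (⅑)*6 = ⅔ ≈ 0.66667)
j(h, Y) = 6/5 + 28*h/15 (j(h, Y) = 6/5 - h*(⅔ - 10)/5 = 6/5 - h*(-28)/(5*3) = 6/5 - (-28)*h/15 = 6/5 + 28*h/15)
289601/j(341, 1/(706 - 49/(-207))) = 289601/(6/5 + (28/15)*341) = 289601/(6/5 + 9548/15) = 289601/(9566/15) = 289601*(15/9566) = 4344015/9566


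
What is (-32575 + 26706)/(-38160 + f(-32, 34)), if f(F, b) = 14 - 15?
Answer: 5869/38161 ≈ 0.15380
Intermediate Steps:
f(F, b) = -1
(-32575 + 26706)/(-38160 + f(-32, 34)) = (-32575 + 26706)/(-38160 - 1) = -5869/(-38161) = -5869*(-1/38161) = 5869/38161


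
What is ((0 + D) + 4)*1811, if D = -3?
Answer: 1811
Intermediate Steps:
((0 + D) + 4)*1811 = ((0 - 3) + 4)*1811 = (-3 + 4)*1811 = 1*1811 = 1811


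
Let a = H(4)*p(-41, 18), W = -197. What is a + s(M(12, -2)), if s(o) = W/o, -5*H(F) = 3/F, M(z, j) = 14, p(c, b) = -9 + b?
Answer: -2159/140 ≈ -15.421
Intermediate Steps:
H(F) = -3/(5*F)
s(o) = -197/o
a = -27/20 (a = (-3/5/4)*(-9 + 18) = -3/5*1/4*9 = -3/20*9 = -27/20 ≈ -1.3500)
a + s(M(12, -2)) = -27/20 - 197/14 = -2159/140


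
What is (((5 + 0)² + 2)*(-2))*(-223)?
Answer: 12042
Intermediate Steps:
(((5 + 0)² + 2)*(-2))*(-223) = ((5² + 2)*(-2))*(-223) = ((25 + 2)*(-2))*(-223) = (27*(-2))*(-223) = -54*(-223) = 12042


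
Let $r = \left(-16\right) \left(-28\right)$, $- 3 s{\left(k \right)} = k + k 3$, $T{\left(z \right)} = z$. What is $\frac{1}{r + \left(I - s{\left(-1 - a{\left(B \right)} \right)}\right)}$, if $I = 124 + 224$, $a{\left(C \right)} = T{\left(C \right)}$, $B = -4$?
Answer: $\frac{1}{800} \approx 0.00125$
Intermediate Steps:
$a{\left(C \right)} = C$
$I = 348$
$s{\left(k \right)} = - \frac{4 k}{3}$ ($s{\left(k \right)} = - \frac{k + k 3}{3} = - \frac{k + 3 k}{3} = - \frac{4 k}{3}$)
$r = 448$
$\frac{1}{r + \left(I - s{\left(-1 - a{\left(B \right)} \right)}\right)} = \frac{1}{448 + \left(348 - - \frac{4 \left(-1 - -4\right)}{3}\right)} = \frac{1}{448 + \left(348 - - \frac{4 \left(-1 + 4\right)}{3}\right)} = \frac{1}{448 + \left(348 - \left(- \frac{4}{3}\right) 3\right)} = \frac{1}{448 + \left(348 - -4\right)} = \frac{1}{448 + \left(348 + 4\right)} = \frac{1}{448 + 352} = \frac{1}{800}$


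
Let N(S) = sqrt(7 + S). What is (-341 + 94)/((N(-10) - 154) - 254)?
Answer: 33592/55489 + 247*I*sqrt(3)/166467 ≈ 0.60538 + 0.00257*I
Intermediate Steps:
(-341 + 94)/((N(-10) - 154) - 254) = (-341 + 94)/((sqrt(7 - 10) - 154) - 254) = -247/((sqrt(-3) - 154) - 254) = -247/((I*sqrt(3) - 154) - 254) = -247/((-154 + I*sqrt(3)) - 254) = -247/(-408 + I*sqrt(3))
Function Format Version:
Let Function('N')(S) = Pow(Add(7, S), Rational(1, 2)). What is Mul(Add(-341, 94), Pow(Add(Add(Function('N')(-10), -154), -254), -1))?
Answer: Add(Rational(33592, 55489), Mul(Rational(247, 166467), I, Pow(3, Rational(1, 2)))) ≈ Add(0.60538, Mul(0.0025700, I))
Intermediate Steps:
Mul(Add(-341, 94), Pow(Add(Add(Function('N')(-10), -154), -254), -1)) = Mul(Add(-341, 94), Pow(Add(Add(Pow(Add(7, -10), Rational(1, 2)), -154), -254), -1)) = Mul(-247, Pow(Add(Add(Pow(-3, Rational(1, 2)), -154), -254), -1)) = Mul(-247, Pow(Add(Add(Mul(I, Pow(3, Rational(1, 2))), -154), -254), -1)) = Mul(-247, Pow(Add(Add(-154, Mul(I, Pow(3, Rational(1, 2)))), -254), -1)) = Mul(-247, Pow(Add(-408, Mul(I, Pow(3, Rational(1, 2)))), -1))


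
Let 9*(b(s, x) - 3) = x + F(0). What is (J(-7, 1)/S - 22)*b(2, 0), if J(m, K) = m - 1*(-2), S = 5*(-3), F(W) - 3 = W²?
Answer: -650/9 ≈ -72.222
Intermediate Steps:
F(W) = 3 + W²
S = -15
J(m, K) = 2 + m (J(m, K) = m + 2 = 2 + m)
b(s, x) = 10/3 + x/9 (b(s, x) = 3 + (x + (3 + 0²))/9 = 3 + (x + (3 + 0))/9 = 3 + (x + 3)/9 = 3 + (3 + x)/9 = 3 + (⅓ + x/9) = 10/3 + x/9)
(J(-7, 1)/S - 22)*b(2, 0) = ((2 - 7)/(-15) - 22)*(10/3 + (⅑)*0) = (-5*(-1/15) - 22)*(10/3 + 0) = (⅓ - 22)*(10/3) = -65/3*10/3 = -650/9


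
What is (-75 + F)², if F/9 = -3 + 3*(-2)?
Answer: 24336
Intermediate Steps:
F = -81 (F = 9*(-3 + 3*(-2)) = 9*(-3 - 6) = 9*(-9) = -81)
(-75 + F)² = (-75 - 81)² = (-156)² = 24336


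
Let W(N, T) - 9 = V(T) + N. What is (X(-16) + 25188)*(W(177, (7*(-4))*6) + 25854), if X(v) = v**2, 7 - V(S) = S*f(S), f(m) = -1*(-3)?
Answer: 675563644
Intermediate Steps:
f(m) = 3
V(S) = 7 - 3*S (V(S) = 7 - S*3 = 7 - 3*S)
W(N, T) = 16 + N - 3*T (W(N, T) = 9 + ((7 - 3*T) + N) = 9 + (7 + N - 3*T) = 16 + N - 3*T)
(X(-16) + 25188)*(W(177, (7*(-4))*6) + 25854) = ((-16)**2 + 25188)*((16 + 177 - 3*7*(-4)*6) + 25854) = (256 + 25188)*((16 + 177 - (-84)*6) + 25854) = 25444*((16 + 177 - 3*(-168)) + 25854) = 25444*((16 + 177 + 504) + 25854) = 25444*(697 + 25854) = 25444*26551 = 675563644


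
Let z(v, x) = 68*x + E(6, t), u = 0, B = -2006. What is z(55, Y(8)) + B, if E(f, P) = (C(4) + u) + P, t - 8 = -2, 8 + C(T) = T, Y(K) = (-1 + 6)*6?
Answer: 36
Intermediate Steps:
Y(K) = 30 (Y(K) = 5*6 = 30)
C(T) = -8 + T
t = 6 (t = 8 - 2 = 6)
E(f, P) = -4 + P (E(f, P) = ((-8 + 4) + 0) + P = (-4 + 0) + P = -4 + P)
z(v, x) = 2 + 68*x (z(v, x) = 68*x + (-4 + 6) = 68*x + 2 = 2 + 68*x)
z(55, Y(8)) + B = (2 + 68*30) - 2006 = (2 + 2040) - 2006 = 2042 - 2006 = 36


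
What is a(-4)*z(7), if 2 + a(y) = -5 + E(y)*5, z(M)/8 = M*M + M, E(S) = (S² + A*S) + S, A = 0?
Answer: 23744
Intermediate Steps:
E(S) = S + S² (E(S) = (S² + 0*S) + S = (S² + 0) + S = S² + S = S + S²)
z(M) = 8*M + 8*M² (z(M) = 8*(M*M + M) = 8*(M² + M) = 8*(M + M²) = 8*M + 8*M²)
a(y) = -7 + 5*y*(1 + y) (a(y) = -2 + (-5 + (y*(1 + y))*5) = -2 + (-5 + 5*y*(1 + y)) = -7 + 5*y*(1 + y))
a(-4)*z(7) = (-7 + 5*(-4)*(1 - 4))*(8*7*(1 + 7)) = (-7 + 5*(-4)*(-3))*(8*7*8) = (-7 + 60)*448 = 53*448 = 23744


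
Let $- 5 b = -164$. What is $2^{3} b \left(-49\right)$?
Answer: $- \frac{64288}{5} \approx -12858.0$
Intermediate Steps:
$b = \frac{164}{5}$ ($b = \left(- \frac{1}{5}\right) \left(-164\right) = \frac{164}{5} \approx 32.8$)
$2^{3} b \left(-49\right) = 2^{3} \cdot \frac{164}{5} \left(-49\right) = 8 \cdot \frac{164}{5} \left(-49\right) = \frac{1312}{5} \left(-49\right) = - \frac{64288}{5}$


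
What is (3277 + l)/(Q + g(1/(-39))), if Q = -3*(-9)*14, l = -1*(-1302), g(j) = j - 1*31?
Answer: 178581/13532 ≈ 13.197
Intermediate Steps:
g(j) = -31 + j (g(j) = j - 31 = -31 + j)
l = 1302
Q = 378 (Q = 27*14 = 378)
(3277 + l)/(Q + g(1/(-39))) = (3277 + 1302)/(378 + (-31 + 1/(-39))) = 4579/(378 + (-31 - 1/39)) = 4579/(378 - 1210/39) = 4579/(13532/39) = 4579*(39/13532) = 178581/13532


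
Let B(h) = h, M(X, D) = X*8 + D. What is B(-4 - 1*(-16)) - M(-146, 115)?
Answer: 1065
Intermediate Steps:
M(X, D) = D + 8*X (M(X, D) = 8*X + D = D + 8*X)
B(-4 - 1*(-16)) - M(-146, 115) = (-4 - 1*(-16)) - (115 + 8*(-146)) = (-4 + 16) - (115 - 1168) = 12 - 1*(-1053) = 12 + 1053 = 1065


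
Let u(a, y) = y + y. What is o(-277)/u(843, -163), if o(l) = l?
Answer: 277/326 ≈ 0.84969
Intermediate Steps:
u(a, y) = 2*y
o(-277)/u(843, -163) = -277/(2*(-163)) = -277/(-326) = -277*(-1/326) = 277/326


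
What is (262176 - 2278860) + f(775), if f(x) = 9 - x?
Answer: -2017450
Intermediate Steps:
(262176 - 2278860) + f(775) = (262176 - 2278860) + (9 - 1*775) = -2016684 + (9 - 775) = -2016684 - 766 = -2017450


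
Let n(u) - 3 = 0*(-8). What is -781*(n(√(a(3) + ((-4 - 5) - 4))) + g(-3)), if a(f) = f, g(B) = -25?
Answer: 17182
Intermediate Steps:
n(u) = 3 (n(u) = 3 + 0*(-8) = 3 + 0 = 3)
-781*(n(√(a(3) + ((-4 - 5) - 4))) + g(-3)) = -781*(3 - 25) = -781*(-22) = 17182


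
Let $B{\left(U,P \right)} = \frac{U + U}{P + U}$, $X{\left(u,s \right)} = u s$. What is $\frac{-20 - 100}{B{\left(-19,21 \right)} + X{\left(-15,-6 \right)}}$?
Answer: $- \frac{120}{71} \approx -1.6901$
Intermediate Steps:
$X{\left(u,s \right)} = s u$
$B{\left(U,P \right)} = \frac{2 U}{P + U}$
$\frac{-20 - 100}{B{\left(-19,21 \right)} + X{\left(-15,-6 \right)}} = \frac{-20 - 100}{2 \left(-19\right) \frac{1}{21 - 19} - -90} = - \frac{120}{2 \left(-19\right) \frac{1}{2} + 90} = - \frac{120}{-19 + 90} = - \frac{120}{71}$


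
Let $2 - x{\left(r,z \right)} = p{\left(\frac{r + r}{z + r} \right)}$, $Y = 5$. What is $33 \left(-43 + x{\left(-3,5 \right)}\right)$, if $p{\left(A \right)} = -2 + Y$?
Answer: $-1452$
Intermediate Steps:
$p{\left(A \right)} = 3$ ($p{\left(A \right)} = -2 + 5 = 3$)
$x{\left(r,z \right)} = -1$ ($x{\left(r,z \right)} = 2 - 3 = -1$)
$33 \left(-43 + x{\left(-3,5 \right)}\right) = 33 \left(-43 - 1\right) = 33 \left(-44\right) = -1452$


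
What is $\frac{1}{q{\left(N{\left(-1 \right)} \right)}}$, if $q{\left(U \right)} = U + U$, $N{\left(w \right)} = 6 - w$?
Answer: $\frac{1}{14} \approx 0.071429$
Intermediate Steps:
$q{\left(U \right)} = 2 U$
$\frac{1}{q{\left(N{\left(-1 \right)} \right)}} = \frac{1}{2 \left(6 - -1\right)} = \frac{1}{2 \left(6 + 1\right)} = \frac{1}{2 \cdot 7} = \frac{1}{14}$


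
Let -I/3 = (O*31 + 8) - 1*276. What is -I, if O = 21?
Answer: 1149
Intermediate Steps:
I = -1149 (I = -3*((21*31 + 8) - 1*276) = -3*((651 + 8) - 276) = -3*(659 - 276) = -3*383 = -1149)
-I = -1*(-1149) = 1149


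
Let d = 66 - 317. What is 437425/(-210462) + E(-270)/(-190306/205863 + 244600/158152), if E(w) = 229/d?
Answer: -474151485565484231/133760719330613382 ≈ -3.5448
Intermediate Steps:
d = -251
E(w) = -229/251 (E(w) = 229/(-251) = 229*(-1/251) = -229/251)
437425/(-210462) + E(-270)/(-190306/205863 + 244600/158152) = 437425/(-210462) - 229/(251*(-190306/205863 + 244600/158152)) = 437425*(-1/210462) - 229/(251*(-190306*1/205863 + 244600*(1/158152))) = -437425/210462 - 229/(251*(-190306/205863 + 30575/19769)) = -437425/210462 - 229/(251*2532101911/4069705647) = -437425/210462 - 229/251*4069705647/2532101911 = -437425/210462 - 931962593163/635557579661 = -474151485565484231/133760719330613382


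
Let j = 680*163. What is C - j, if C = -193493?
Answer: -304333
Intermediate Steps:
j = 110840
C - j = -193493 - 1*110840 = -193493 - 110840 = -304333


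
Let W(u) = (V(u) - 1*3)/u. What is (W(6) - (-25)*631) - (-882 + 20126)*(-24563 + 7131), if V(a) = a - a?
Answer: 670954365/2 ≈ 3.3548e+8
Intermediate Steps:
V(a) = 0
W(u) = -3/u (W(u) = (0 - 1*3)/u = (0 - 3)/u = -3/u)
(W(6) - (-25)*631) - (-882 + 20126)*(-24563 + 7131) = (-3/6 - (-25)*631) - (-882 + 20126)*(-24563 + 7131) = (-3*⅙ - 1*(-15775)) - 19244*(-17432) = (-½ + 15775) - 1*(-335461408) = 31549/2 + 335461408 = 670954365/2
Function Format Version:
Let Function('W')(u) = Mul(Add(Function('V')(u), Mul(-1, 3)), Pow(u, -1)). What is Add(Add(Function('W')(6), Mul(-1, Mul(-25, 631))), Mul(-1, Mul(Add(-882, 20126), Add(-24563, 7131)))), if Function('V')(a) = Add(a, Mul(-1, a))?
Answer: Rational(670954365, 2) ≈ 3.3548e+8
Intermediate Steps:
Function('V')(a) = 0
Function('W')(u) = Mul(-3, Pow(u, -1)) (Function('W')(u) = Mul(Add(0, Mul(-1, 3)), Pow(u, -1)) = Mul(Add(0, -3), Pow(u, -1)) = Mul(-3, Pow(u, -1)))
Add(Add(Function('W')(6), Mul(-1, Mul(-25, 631))), Mul(-1, Mul(Add(-882, 20126), Add(-24563, 7131)))) = Add(Add(Mul(-3, Pow(6, -1)), Mul(-1, Mul(-25, 631))), Mul(-1, Mul(Add(-882, 20126), Add(-24563, 7131)))) = Add(Add(Mul(-3, Rational(1, 6)), Mul(-1, -15775)), Mul(-1, Mul(19244, -17432))) = Add(Add(Rational(-1, 2), 15775), Mul(-1, -335461408)) = Add(Rational(31549, 2), 335461408) = Rational(670954365, 2)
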